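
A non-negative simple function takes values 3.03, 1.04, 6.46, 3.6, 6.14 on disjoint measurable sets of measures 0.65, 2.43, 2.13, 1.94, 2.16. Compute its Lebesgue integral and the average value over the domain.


Step 1: Integral = sum(value_i * measure_i)
= 3.03*0.65 + 1.04*2.43 + 6.46*2.13 + 3.6*1.94 + 6.14*2.16
= 1.9695 + 2.5272 + 13.7598 + 6.984 + 13.2624
= 38.5029
Step 2: Total measure of domain = 0.65 + 2.43 + 2.13 + 1.94 + 2.16 = 9.31
Step 3: Average value = 38.5029 / 9.31 = 4.13565


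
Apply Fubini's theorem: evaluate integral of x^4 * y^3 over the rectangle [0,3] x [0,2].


By Fubini's theorem, the double integral factors as a product of single integrals:
Step 1: integral_0^3 x^4 dx = [x^5/5] from 0 to 3
     = 3^5/5 = 48.6
Step 2: integral_0^2 y^3 dy = [y^4/4] from 0 to 2
     = 2^4/4 = 4
Step 3: Double integral = 48.6 * 4 = 194.4


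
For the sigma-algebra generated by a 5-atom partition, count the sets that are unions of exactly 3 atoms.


Each element of F is a union of some subset of the 5 atoms.
Elements that are unions of exactly 3 atoms correspond to 3-element subsets of the 5 atoms.
Count = C(5, 3) = 5! / (3! * 2!) = 10.


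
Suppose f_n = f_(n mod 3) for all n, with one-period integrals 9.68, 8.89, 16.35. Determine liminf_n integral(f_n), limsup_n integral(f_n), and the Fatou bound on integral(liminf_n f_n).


The sequence (integral(f_n)) is periodic with period 3, repeating the values 9.68, 8.89, 16.35 indefinitely.
Step 1: For a periodic sequence, every tail (a_m, a_(m+1), ...) contains all 3 period values infinitely often.
Step 2: Hence inf of every tail = min of the period values = min(9.68, 8.89, 16.35) = 8.89.
        liminf_n integral(f_n) = sup over m of (inf of tail from m) = 8.89.
Step 3: Similarly sup of every tail = max of the period values = 16.35.
        limsup_n integral(f_n) = 16.35.
Step 4: Fatou's lemma: integral(liminf_n f_n) <= liminf_n integral(f_n) = 8.89.
        So the integral of the pointwise liminf is at most 8.89.


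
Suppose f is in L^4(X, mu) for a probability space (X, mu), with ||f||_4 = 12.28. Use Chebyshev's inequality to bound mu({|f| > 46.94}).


Chebyshev/Markov inequality: mu(|f| > eps) <= (||f||_p / eps)^p
Step 1: ||f||_4 / eps = 12.28 / 46.94 = 0.261611
Step 2: Raise to power p = 4:
  (0.261611)^4 = 0.004684
Step 3: Therefore mu(|f| > 46.94) <= 0.004684


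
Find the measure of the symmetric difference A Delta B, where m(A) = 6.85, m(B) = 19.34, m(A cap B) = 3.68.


m(A Delta B) = m(A) + m(B) - 2*m(A n B)
= 6.85 + 19.34 - 2*3.68
= 6.85 + 19.34 - 7.36
= 18.83


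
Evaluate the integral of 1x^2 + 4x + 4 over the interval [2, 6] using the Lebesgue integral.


The Lebesgue integral of a Riemann-integrable function agrees with the Riemann integral.
Antiderivative F(x) = (1/3)x^3 + (4/2)x^2 + 4x
F(6) = (1/3)*6^3 + (4/2)*6^2 + 4*6
     = (1/3)*216 + (4/2)*36 + 4*6
     = 72 + 72 + 24
     = 168
F(2) = 18.666667
Integral = F(6) - F(2) = 168 - 18.666667 = 149.333333


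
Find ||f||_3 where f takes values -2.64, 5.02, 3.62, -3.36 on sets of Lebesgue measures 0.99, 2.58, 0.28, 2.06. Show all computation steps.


Step 1: Compute |f_i|^3 for each value:
  |-2.64|^3 = 18.399744
  |5.02|^3 = 126.506008
  |3.62|^3 = 47.437928
  |-3.36|^3 = 37.933056
Step 2: Multiply by measures and sum:
  18.399744 * 0.99 = 18.215747
  126.506008 * 2.58 = 326.385501
  47.437928 * 0.28 = 13.28262
  37.933056 * 2.06 = 78.142095
Sum = 18.215747 + 326.385501 + 13.28262 + 78.142095 = 436.025962
Step 3: Take the p-th root:
||f||_3 = (436.025962)^(1/3) = 7.582937


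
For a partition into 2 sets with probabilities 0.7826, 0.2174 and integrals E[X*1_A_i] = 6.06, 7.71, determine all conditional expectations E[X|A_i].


For each cell A_i: E[X|A_i] = E[X*1_A_i] / P(A_i)
Step 1: E[X|A_1] = 6.06 / 0.7826 = 7.743419
Step 2: E[X|A_2] = 7.71 / 0.2174 = 35.464581
Verification: E[X] = sum E[X*1_A_i] = 6.06 + 7.71 = 13.77


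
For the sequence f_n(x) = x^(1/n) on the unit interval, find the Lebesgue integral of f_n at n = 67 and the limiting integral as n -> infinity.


At n = 67: f_67(x) = x^(1/67).
Step 1: integral(x^(1/67), 0, 1) = [x^(1/67+1) / (1/67+1)] from 0 to 1
     = 1 / (1/67 + 1) = 1 / ((67+1)/67) = 67/(67+1)
     = 67/68 = 0.985294
Step 2: As n -> infinity, f_n(x) = x^(1/n) -> 1 for x in (0,1], and f_n is increasing in n.
By MCT, lim_n integral(f_n) = integral(lim_n f_n) = integral(1, 0, 1) = 1.
Step 3: Verify convergence: 67/68 = 0.985294 -> 1


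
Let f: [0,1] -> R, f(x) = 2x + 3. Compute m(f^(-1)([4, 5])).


f^(-1)([4, 5]) = {x : 4 <= 2x + 3 <= 5}
Solving: (4 - 3)/2 <= x <= (5 - 3)/2
= [0.5, 1]
Intersecting with [0,1]: [0.5, 1]
Measure = 1 - 0.5 = 0.5


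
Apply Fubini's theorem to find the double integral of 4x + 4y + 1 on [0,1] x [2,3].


By Fubini, integrate in x first, then y.
Step 1: Fix y, integrate over x in [0,1]:
  integral(4x + 4y + 1, x=0..1)
  = 4*(1^2 - 0^2)/2 + (4y + 1)*(1 - 0)
  = 2 + (4y + 1)*1
  = 2 + 4y + 1
  = 3 + 4y
Step 2: Integrate over y in [2,3]:
  integral(3 + 4y, y=2..3)
  = 3*1 + 4*(3^2 - 2^2)/2
  = 3 + 10
  = 13


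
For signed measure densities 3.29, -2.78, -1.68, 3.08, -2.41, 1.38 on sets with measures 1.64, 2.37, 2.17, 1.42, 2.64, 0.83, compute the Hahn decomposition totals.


Step 1: Compute signed measure on each set:
  Set 1: 3.29 * 1.64 = 5.3956
  Set 2: -2.78 * 2.37 = -6.5886
  Set 3: -1.68 * 2.17 = -3.6456
  Set 4: 3.08 * 1.42 = 4.3736
  Set 5: -2.41 * 2.64 = -6.3624
  Set 6: 1.38 * 0.83 = 1.1454
Step 2: Total signed measure = (5.3956) + (-6.5886) + (-3.6456) + (4.3736) + (-6.3624) + (1.1454)
     = -5.682
Step 3: Positive part mu+(X) = sum of positive contributions = 10.9146
Step 4: Negative part mu-(X) = |sum of negative contributions| = 16.5966


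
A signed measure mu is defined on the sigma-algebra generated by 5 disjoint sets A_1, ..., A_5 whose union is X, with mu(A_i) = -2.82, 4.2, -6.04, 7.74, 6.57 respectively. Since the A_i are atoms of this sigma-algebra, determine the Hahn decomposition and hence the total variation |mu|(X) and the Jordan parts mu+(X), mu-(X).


Step 1: Every measurable set is a union of atoms (the cells / points), so a Hahn decomposition is
  obtained by grouping atoms by sign: P = union of atoms with mu > 0, N = union of the remaining atoms.
  Atoms in P (indices): 2, 4, 5;  atoms in N (indices): 1, 3
  Positive values: 4.2, 7.74, 6.57
  Negative values: -2.82, -6.04
Step 2: mu+(X) = mu(P) = sum of positive atom values = 18.51
Step 3: mu-(X) = -mu(N) = sum of |negative atom values| = 8.86
Step 4: |mu|(X) = mu+(X) + mu-(X) = 18.51 + 8.86 = 27.37


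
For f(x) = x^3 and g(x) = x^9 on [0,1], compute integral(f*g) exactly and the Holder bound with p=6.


Step 1: Exact integral of f*g = integral(x^12, 0, 1) = 1/13
     = 0.076923
Step 2: Holder bound with p=6, q=1.2:
  ||f||_p = (integral x^18 dx)^(1/6) = (1/19)^(1/6) = 0.612173
  ||g||_q = (integral x^10.8 dx)^(1/1.2) = (1/11.8)^(1/1.2) = 0.127869
Step 3: Holder bound = ||f||_p * ||g||_q = 0.612173 * 0.127869 = 0.078278
Verification: 0.076923 <= 0.078278 (Holder holds)


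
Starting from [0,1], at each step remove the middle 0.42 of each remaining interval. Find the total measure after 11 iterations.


Step 1: At each step, fraction remaining = 1 - 0.42 = 0.58
Step 2: After 11 steps, measure = (0.58)^11
Result = 0.002499


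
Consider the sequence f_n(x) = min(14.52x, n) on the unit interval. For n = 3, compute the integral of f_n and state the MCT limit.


f(x) = 14.52x on [0,1]; f_n(x) = min(14.52x, n). At n = 3:
Step 1: f(x) reaches 3 at x = 3/14.52 = 0.206612
Step 2: integral(f_3) = integral(14.52x, 0, 0.206612) + integral(3, 0.206612, 1)
       = 14.52*0.206612^2/2 + 3*(1 - 0.206612)
       = 0.309917 + 2.380165
       = 2.690083
Step 3: As n -> infinity, f_n increases to f, so by MCT integral(f_n) -> integral(f) = 14.52/2 = 7.26.
Convergence: integral(f_3) = 2.690083 -> 7.26 as n -> infinity


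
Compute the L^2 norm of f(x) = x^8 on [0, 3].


Step 1: ||f||_2 = (integral_0^3 |x^8|^2 dx)^(1/2)
     = (integral_0^3 x^16 dx)^(1/2)
Step 2: integral_0^3 x^16 dx = [x^17/(17)] from 0 to 3 = 3^17/17
     = 129140163/17 = 7.596480e+06
Step 3: ||f||_2 = (7.596480e+06)^(1/2) = 2756.171289


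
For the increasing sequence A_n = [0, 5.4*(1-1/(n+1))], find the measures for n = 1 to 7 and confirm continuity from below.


By continuity of measure from below: if A_n increases to A, then m(A_n) -> m(A).
Here A = [0, 5.4], so m(A) = 5.4
Step 1: a_1 = 5.4*(1 - 1/2) = 2.7, m(A_1) = 2.7
Step 2: a_2 = 5.4*(1 - 1/3) = 3.6, m(A_2) = 3.6
Step 3: a_3 = 5.4*(1 - 1/4) = 4.05, m(A_3) = 4.05
Step 4: a_4 = 5.4*(1 - 1/5) = 4.32, m(A_4) = 4.32
Step 5: a_5 = 5.4*(1 - 1/6) = 4.5, m(A_5) = 4.5
Step 6: a_6 = 5.4*(1 - 1/7) = 4.6286, m(A_6) = 4.6286
Step 7: a_7 = 5.4*(1 - 1/8) = 4.725, m(A_7) = 4.725
Limit: m(A_n) -> m([0,5.4]) = 5.4


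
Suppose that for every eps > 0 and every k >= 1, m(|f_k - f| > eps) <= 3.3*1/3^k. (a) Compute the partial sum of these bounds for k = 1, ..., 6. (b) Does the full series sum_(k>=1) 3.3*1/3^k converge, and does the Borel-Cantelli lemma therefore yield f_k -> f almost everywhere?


Step 1: List the terms 3.3*1/3^k for k = 1 to 6:
  k=1: 1.1
  k=2: 0.366667
  k=3: 0.122222
  k=4: 0.040741
  k=5: 0.01358
  k=6: 0.004527
Step 2: Partial sum = 1.1 + 0.366667 + 0.122222 + 0.040741 + 0.01358 + 0.004527
     = 1.647737
Step 3: The full series sum_(k>=1) 3.3*1/3^k converges (geometric series with ratio 1/3 < 1; a constant multiple of a convergent series converges).
Step 4: Fix eps > 0. Since sum_k m(|f_k - f| > eps) < infinity, the Borel-Cantelli lemma gives
        m(limsup_k {|f_k - f| > eps}) = 0, i.e. for a.e. x, |f_k(x) - f(x)| <= eps for all large k.
        Applying this with eps = 1/j for j = 1, 2, ... and intersecting the countably many full-measure sets,
        for a.e. x we get limsup_k |f_k(x) - f(x)| <= 1/j for every j, hence f_k -> f almost everywhere.
Conclusion: series converges; Borel-Cantelli yields f_k -> f a.e.


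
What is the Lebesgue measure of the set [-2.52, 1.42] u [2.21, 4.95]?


For pairwise disjoint intervals, m(union) = sum of lengths.
= (1.42 - -2.52) + (4.95 - 2.21)
= 3.94 + 2.74
= 6.68


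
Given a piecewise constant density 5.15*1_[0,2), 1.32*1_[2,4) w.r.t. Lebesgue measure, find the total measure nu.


Integrate each piece of the Radon-Nikodym derivative:
Step 1: integral_0^2 5.15 dx = 5.15*(2-0) = 5.15*2 = 10.3
Step 2: integral_2^4 1.32 dx = 1.32*(4-2) = 1.32*2 = 2.64
Total: 10.3 + 2.64 = 12.94


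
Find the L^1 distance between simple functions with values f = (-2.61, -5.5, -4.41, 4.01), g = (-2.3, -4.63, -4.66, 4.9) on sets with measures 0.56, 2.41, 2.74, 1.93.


Step 1: Compute differences f_i - g_i:
  -2.61 - -2.3 = -0.31
  -5.5 - -4.63 = -0.87
  -4.41 - -4.66 = 0.25
  4.01 - 4.9 = -0.89
Step 2: Compute |diff|^1 * measure for each set:
  |-0.31|^1 * 0.56 = 0.31 * 0.56 = 0.1736
  |-0.87|^1 * 2.41 = 0.87 * 2.41 = 2.0967
  |0.25|^1 * 2.74 = 0.25 * 2.74 = 0.685
  |-0.89|^1 * 1.93 = 0.89 * 1.93 = 1.7177
Step 3: Sum = 4.673
Step 4: ||f-g||_1 = (4.673)^(1/1) = 4.673


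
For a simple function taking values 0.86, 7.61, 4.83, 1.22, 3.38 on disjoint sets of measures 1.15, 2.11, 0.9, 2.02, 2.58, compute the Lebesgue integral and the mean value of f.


Step 1: Integral = sum(value_i * measure_i)
= 0.86*1.15 + 7.61*2.11 + 4.83*0.9 + 1.22*2.02 + 3.38*2.58
= 0.989 + 16.0571 + 4.347 + 2.4644 + 8.7204
= 32.5779
Step 2: Total measure of domain = 1.15 + 2.11 + 0.9 + 2.02 + 2.58 = 8.76
Step 3: Average value = 32.5779 / 8.76 = 3.718938


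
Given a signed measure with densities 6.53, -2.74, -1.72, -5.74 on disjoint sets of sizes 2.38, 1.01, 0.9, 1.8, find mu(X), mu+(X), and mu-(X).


Step 1: Compute signed measure on each set:
  Set 1: 6.53 * 2.38 = 15.5414
  Set 2: -2.74 * 1.01 = -2.7674
  Set 3: -1.72 * 0.9 = -1.548
  Set 4: -5.74 * 1.8 = -10.332
Step 2: Total signed measure = (15.5414) + (-2.7674) + (-1.548) + (-10.332)
     = 0.894
Step 3: Positive part mu+(X) = sum of positive contributions = 15.5414
Step 4: Negative part mu-(X) = |sum of negative contributions| = 14.6474


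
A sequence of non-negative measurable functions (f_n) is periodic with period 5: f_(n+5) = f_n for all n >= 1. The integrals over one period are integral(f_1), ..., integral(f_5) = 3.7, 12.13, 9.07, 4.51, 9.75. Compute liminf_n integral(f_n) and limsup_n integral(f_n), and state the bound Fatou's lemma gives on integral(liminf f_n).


The sequence (integral(f_n)) is periodic with period 5, repeating the values 3.7, 12.13, 9.07, 4.51, 9.75 indefinitely.
Step 1: For a periodic sequence, every tail (a_m, a_(m+1), ...) contains all 5 period values infinitely often.
Step 2: Hence inf of every tail = min of the period values = min(3.7, 12.13, 9.07, 4.51, 9.75) = 3.7.
        liminf_n integral(f_n) = sup over m of (inf of tail from m) = 3.7.
Step 3: Similarly sup of every tail = max of the period values = 12.13.
        limsup_n integral(f_n) = 12.13.
Step 4: Fatou's lemma: integral(liminf_n f_n) <= liminf_n integral(f_n) = 3.7.
        So the integral of the pointwise liminf is at most 3.7.


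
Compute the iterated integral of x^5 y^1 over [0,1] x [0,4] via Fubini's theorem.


By Fubini's theorem, the double integral factors as a product of single integrals:
Step 1: integral_0^1 x^5 dx = [x^6/6] from 0 to 1
     = 1^6/6 = 0.166667
Step 2: integral_0^4 y^1 dy = [y^2/2] from 0 to 4
     = 4^2/2 = 8
Step 3: Double integral = 0.166667 * 8 = 1.333333


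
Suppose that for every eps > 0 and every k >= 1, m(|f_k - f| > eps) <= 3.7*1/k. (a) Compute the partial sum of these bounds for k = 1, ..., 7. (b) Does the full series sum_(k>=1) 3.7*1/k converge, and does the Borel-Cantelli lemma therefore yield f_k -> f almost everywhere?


Step 1: List the terms 3.7*1/k for k = 1 to 7:
  k=1: 3.7
  k=2: 1.85
  k=3: 1.233333
  k=4: 0.925
  k=5: 0.74
  k=6: 0.616667
  k=7: 0.528571
Step 2: Partial sum = 3.7 + 1.85 + 1.233333 + 0.925 + 0.74 + 0.616667 + 0.528571
     = 9.593571
Step 3: The full series sum_(k>=1) 3.7*1/k diverges (harmonic series, p = 1; a nonzero constant multiple of a divergent series diverges).
Step 4: The (first) Borel-Cantelli lemma requires a summable sequence of measures, so it does not apply here;
        from this bound alone no conclusion about a.e. convergence can be drawn (convergence in measure still
        gives an a.e.-convergent subsequence, but not a.e. convergence of the whole sequence).
Conclusion: series diverges; Borel-Cantelli is inconclusive about a.e. convergence of f_k.


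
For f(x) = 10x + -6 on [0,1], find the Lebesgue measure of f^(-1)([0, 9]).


f^(-1)([0, 9]) = {x : 0 <= 10x + -6 <= 9}
Solving: (0 - -6)/10 <= x <= (9 - -6)/10
= [0.6, 1.5]
Intersecting with [0,1]: [0.6, 1]
Measure = 1 - 0.6 = 0.4


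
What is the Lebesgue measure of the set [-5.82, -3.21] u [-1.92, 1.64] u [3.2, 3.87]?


For pairwise disjoint intervals, m(union) = sum of lengths.
= (-3.21 - -5.82) + (1.64 - -1.92) + (3.87 - 3.2)
= 2.61 + 3.56 + 0.67
= 6.84


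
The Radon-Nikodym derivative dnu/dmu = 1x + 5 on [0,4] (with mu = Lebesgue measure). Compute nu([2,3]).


nu(A) = integral_A (dnu/dmu) dmu = integral_2^3 (1x + 5) dx
Step 1: Antiderivative F(x) = (1/2)x^2 + 5x
Step 2: F(3) = (1/2)*3^2 + 5*3 = 4.5 + 15 = 19.5
Step 3: F(2) = (1/2)*2^2 + 5*2 = 2 + 10 = 12
Step 4: nu([2,3]) = F(3) - F(2) = 19.5 - 12 = 7.5


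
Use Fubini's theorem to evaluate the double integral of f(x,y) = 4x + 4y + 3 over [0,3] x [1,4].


By Fubini, integrate in x first, then y.
Step 1: Fix y, integrate over x in [0,3]:
  integral(4x + 4y + 3, x=0..3)
  = 4*(3^2 - 0^2)/2 + (4y + 3)*(3 - 0)
  = 18 + (4y + 3)*3
  = 18 + 12y + 9
  = 27 + 12y
Step 2: Integrate over y in [1,4]:
  integral(27 + 12y, y=1..4)
  = 27*3 + 12*(4^2 - 1^2)/2
  = 81 + 90
  = 171


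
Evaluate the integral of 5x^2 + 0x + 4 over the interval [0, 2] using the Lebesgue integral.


The Lebesgue integral of a Riemann-integrable function agrees with the Riemann integral.
Antiderivative F(x) = (5/3)x^3 + (0/2)x^2 + 4x
F(2) = (5/3)*2^3 + (0/2)*2^2 + 4*2
     = (5/3)*8 + (0/2)*4 + 4*2
     = 13.333333 + 0.0 + 8
     = 21.333333
F(0) = 0.0
Integral = F(2) - F(0) = 21.333333 - 0.0 = 21.333333


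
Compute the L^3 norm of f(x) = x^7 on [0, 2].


Step 1: ||f||_3 = (integral_0^2 |x^7|^3 dx)^(1/3)
     = (integral_0^2 x^21 dx)^(1/3)
Step 2: integral_0^2 x^21 dx = [x^22/(22)] from 0 to 2 = 2^22/22
     = 4194304/22 = 190650.181818
Step 3: ||f||_3 = (190650.181818)^(1/3) = 57.554472


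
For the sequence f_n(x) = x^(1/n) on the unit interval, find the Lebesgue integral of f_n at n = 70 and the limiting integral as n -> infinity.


At n = 70: f_70(x) = x^(1/70).
Step 1: integral(x^(1/70), 0, 1) = [x^(1/70+1) / (1/70+1)] from 0 to 1
     = 1 / (1/70 + 1) = 1 / ((70+1)/70) = 70/(70+1)
     = 70/71 = 0.985915
Step 2: As n -> infinity, f_n(x) = x^(1/n) -> 1 for x in (0,1], and f_n is increasing in n.
By MCT, lim_n integral(f_n) = integral(lim_n f_n) = integral(1, 0, 1) = 1.
Step 3: Verify convergence: 70/71 = 0.985915 -> 1


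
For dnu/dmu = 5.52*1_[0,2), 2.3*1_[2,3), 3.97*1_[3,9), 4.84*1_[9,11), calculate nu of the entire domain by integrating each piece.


Integrate each piece of the Radon-Nikodym derivative:
Step 1: integral_0^2 5.52 dx = 5.52*(2-0) = 5.52*2 = 11.04
Step 2: integral_2^3 2.3 dx = 2.3*(3-2) = 2.3*1 = 2.3
Step 3: integral_3^9 3.97 dx = 3.97*(9-3) = 3.97*6 = 23.82
Step 4: integral_9^11 4.84 dx = 4.84*(11-9) = 4.84*2 = 9.68
Total: 11.04 + 2.3 + 23.82 + 9.68 = 46.84


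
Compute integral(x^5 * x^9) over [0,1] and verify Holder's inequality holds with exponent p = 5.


Step 1: Exact integral of f*g = integral(x^14, 0, 1) = 1/15
     = 0.066667
Step 2: Holder bound with p=5, q=1.25:
  ||f||_p = (integral x^25 dx)^(1/5) = (1/26)^(1/5) = 0.521201
  ||g||_q = (integral x^11.25 dx)^(1/1.25) = (1/12.25)^(1/1.25) = 0.134738
Step 3: Holder bound = ||f||_p * ||g||_q = 0.521201 * 0.134738 = 0.070226
Verification: 0.066667 <= 0.070226 (Holder holds)


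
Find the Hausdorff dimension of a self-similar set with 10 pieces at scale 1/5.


For a self-similar set with N copies scaled by 1/r:
dim_H = log(N)/log(r) = log(10)/log(5)
= 2.302585/1.609438
= 1.430677


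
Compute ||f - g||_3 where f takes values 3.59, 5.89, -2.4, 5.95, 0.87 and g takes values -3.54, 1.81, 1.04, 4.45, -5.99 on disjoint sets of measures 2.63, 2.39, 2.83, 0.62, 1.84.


Step 1: Compute differences f_i - g_i:
  3.59 - -3.54 = 7.13
  5.89 - 1.81 = 4.08
  -2.4 - 1.04 = -3.44
  5.95 - 4.45 = 1.5
  0.87 - -5.99 = 6.86
Step 2: Compute |diff|^3 * measure for each set:
  |7.13|^3 * 2.63 = 362.467097 * 2.63 = 953.288465
  |4.08|^3 * 2.39 = 67.917312 * 2.39 = 162.322376
  |-3.44|^3 * 2.83 = 40.707584 * 2.83 = 115.202463
  |1.5|^3 * 0.62 = 3.375 * 0.62 = 2.0925
  |6.86|^3 * 1.84 = 322.828856 * 1.84 = 594.005095
Step 3: Sum = 1826.910899
Step 4: ||f-g||_3 = (1826.910899)^(1/3) = 12.224726


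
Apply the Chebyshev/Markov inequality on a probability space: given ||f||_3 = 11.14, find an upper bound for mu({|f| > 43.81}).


Chebyshev/Markov inequality: mu(|f| > eps) <= (||f||_p / eps)^p
Step 1: ||f||_3 / eps = 11.14 / 43.81 = 0.25428
Step 2: Raise to power p = 3:
  (0.25428)^3 = 0.016441
Step 3: Therefore mu(|f| > 43.81) <= 0.016441


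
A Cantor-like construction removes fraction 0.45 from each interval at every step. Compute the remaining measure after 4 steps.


Step 1: At each step, fraction remaining = 1 - 0.45 = 0.55
Step 2: After 4 steps, measure = (0.55)^4
Step 3: Computing the power step by step:
  After step 1: 0.55
  After step 2: 0.3025
  After step 3: 0.166375
  After step 4: 0.091506
Result = 0.091506


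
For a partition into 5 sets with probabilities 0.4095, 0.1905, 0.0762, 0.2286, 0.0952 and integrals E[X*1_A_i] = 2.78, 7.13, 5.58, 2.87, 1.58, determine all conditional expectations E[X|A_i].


For each cell A_i: E[X|A_i] = E[X*1_A_i] / P(A_i)
Step 1: E[X|A_1] = 2.78 / 0.4095 = 6.788767
Step 2: E[X|A_2] = 7.13 / 0.1905 = 37.427822
Step 3: E[X|A_3] = 5.58 / 0.0762 = 73.228346
Step 4: E[X|A_4] = 2.87 / 0.2286 = 12.554681
Step 5: E[X|A_5] = 1.58 / 0.0952 = 16.596639
Verification: E[X] = sum E[X*1_A_i] = 2.78 + 7.13 + 5.58 + 2.87 + 1.58 = 19.94


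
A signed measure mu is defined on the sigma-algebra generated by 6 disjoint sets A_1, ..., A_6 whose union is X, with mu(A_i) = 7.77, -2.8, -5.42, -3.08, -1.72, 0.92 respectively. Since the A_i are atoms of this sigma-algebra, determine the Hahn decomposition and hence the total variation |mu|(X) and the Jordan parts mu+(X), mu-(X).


Step 1: Every measurable set is a union of atoms (the cells / points), so a Hahn decomposition is
  obtained by grouping atoms by sign: P = union of atoms with mu > 0, N = union of the remaining atoms.
  Atoms in P (indices): 1, 6;  atoms in N (indices): 2, 3, 4, 5
  Positive values: 7.77, 0.92
  Negative values: -2.8, -5.42, -3.08, -1.72
Step 2: mu+(X) = mu(P) = sum of positive atom values = 8.69
Step 3: mu-(X) = -mu(N) = sum of |negative atom values| = 13.02
Step 4: |mu|(X) = mu+(X) + mu-(X) = 8.69 + 13.02 = 21.71


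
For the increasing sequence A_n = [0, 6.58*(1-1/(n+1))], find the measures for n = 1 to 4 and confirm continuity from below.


By continuity of measure from below: if A_n increases to A, then m(A_n) -> m(A).
Here A = [0, 6.58], so m(A) = 6.58
Step 1: a_1 = 6.58*(1 - 1/2) = 3.29, m(A_1) = 3.29
Step 2: a_2 = 6.58*(1 - 1/3) = 4.3867, m(A_2) = 4.3867
Step 3: a_3 = 6.58*(1 - 1/4) = 4.935, m(A_3) = 4.935
Step 4: a_4 = 6.58*(1 - 1/5) = 5.264, m(A_4) = 5.264
Limit: m(A_n) -> m([0,6.58]) = 6.58


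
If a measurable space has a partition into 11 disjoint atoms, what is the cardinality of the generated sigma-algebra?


Each element of the sigma-algebra is a union of some subset of the 11 atoms.
The number of such subsets is 2^11 = 2048.


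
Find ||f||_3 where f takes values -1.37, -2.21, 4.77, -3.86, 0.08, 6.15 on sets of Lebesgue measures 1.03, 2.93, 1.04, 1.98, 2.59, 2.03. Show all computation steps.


Step 1: Compute |f_i|^3 for each value:
  |-1.37|^3 = 2.571353
  |-2.21|^3 = 10.793861
  |4.77|^3 = 108.531333
  |-3.86|^3 = 57.512456
  |0.08|^3 = 5.120000e-04
  |6.15|^3 = 232.608375
Step 2: Multiply by measures and sum:
  2.571353 * 1.03 = 2.648494
  10.793861 * 2.93 = 31.626013
  108.531333 * 1.04 = 112.872586
  57.512456 * 1.98 = 113.874663
  5.120000e-04 * 2.59 = 0.001326
  232.608375 * 2.03 = 472.195001
Sum = 2.648494 + 31.626013 + 112.872586 + 113.874663 + 0.001326 + 472.195001 = 733.218083
Step 3: Take the p-th root:
||f||_3 = (733.218083)^(1/3) = 9.017325


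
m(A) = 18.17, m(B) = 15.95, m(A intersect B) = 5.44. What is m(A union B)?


By inclusion-exclusion: m(A u B) = m(A) + m(B) - m(A n B)
= 18.17 + 15.95 - 5.44
= 28.68


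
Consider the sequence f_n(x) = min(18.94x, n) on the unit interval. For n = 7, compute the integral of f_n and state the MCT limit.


f(x) = 18.94x on [0,1]; f_n(x) = min(18.94x, n). At n = 7:
Step 1: f(x) reaches 7 at x = 7/18.94 = 0.369588
Step 2: integral(f_7) = integral(18.94x, 0, 0.369588) + integral(7, 0.369588, 1)
       = 18.94*0.369588^2/2 + 7*(1 - 0.369588)
       = 1.293559 + 4.412883
       = 5.706441
Step 3: As n -> infinity, f_n increases to f, so by MCT integral(f_n) -> integral(f) = 18.94/2 = 9.47.
Convergence: integral(f_7) = 5.706441 -> 9.47 as n -> infinity


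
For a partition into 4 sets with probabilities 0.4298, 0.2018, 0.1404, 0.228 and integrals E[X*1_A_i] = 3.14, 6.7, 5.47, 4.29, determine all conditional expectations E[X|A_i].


For each cell A_i: E[X|A_i] = E[X*1_A_i] / P(A_i)
Step 1: E[X|A_1] = 3.14 / 0.4298 = 7.305724
Step 2: E[X|A_2] = 6.7 / 0.2018 = 33.201189
Step 3: E[X|A_3] = 5.47 / 0.1404 = 38.960114
Step 4: E[X|A_4] = 4.29 / 0.228 = 18.815789
Verification: E[X] = sum E[X*1_A_i] = 3.14 + 6.7 + 5.47 + 4.29 = 19.6


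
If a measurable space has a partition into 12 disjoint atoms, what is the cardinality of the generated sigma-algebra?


Each element of the sigma-algebra is a union of some subset of the 12 atoms.
The number of such subsets is 2^12 = 4096.


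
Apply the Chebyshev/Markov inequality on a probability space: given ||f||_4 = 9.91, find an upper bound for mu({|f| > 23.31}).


Chebyshev/Markov inequality: mu(|f| > eps) <= (||f||_p / eps)^p
Step 1: ||f||_4 / eps = 9.91 / 23.31 = 0.425139
Step 2: Raise to power p = 4:
  (0.425139)^4 = 0.032668
Step 3: Therefore mu(|f| > 23.31) <= 0.032668


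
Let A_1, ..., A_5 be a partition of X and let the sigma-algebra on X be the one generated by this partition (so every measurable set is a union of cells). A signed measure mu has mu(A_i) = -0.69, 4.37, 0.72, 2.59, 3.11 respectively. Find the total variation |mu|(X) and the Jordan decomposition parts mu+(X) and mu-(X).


Step 1: Every measurable set is a union of atoms (the cells / points), so a Hahn decomposition is
  obtained by grouping atoms by sign: P = union of atoms with mu > 0, N = union of the remaining atoms.
  Atoms in P (indices): 2, 3, 4, 5;  atoms in N (indices): 1
  Positive values: 4.37, 0.72, 2.59, 3.11
  Negative values: -0.69
Step 2: mu+(X) = mu(P) = sum of positive atom values = 10.79
Step 3: mu-(X) = -mu(N) = sum of |negative atom values| = 0.69
Step 4: |mu|(X) = mu+(X) + mu-(X) = 10.79 + 0.69 = 11.48


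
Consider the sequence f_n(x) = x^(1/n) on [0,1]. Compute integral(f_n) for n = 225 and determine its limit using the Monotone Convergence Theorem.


At n = 225: f_225(x) = x^(1/225).
Step 1: integral(x^(1/225), 0, 1) = [x^(1/225+1) / (1/225+1)] from 0 to 1
     = 1 / (1/225 + 1) = 1 / ((225+1)/225) = 225/(225+1)
     = 225/226 = 0.995575
Step 2: As n -> infinity, f_n(x) = x^(1/n) -> 1 for x in (0,1], and f_n is increasing in n.
By MCT, lim_n integral(f_n) = integral(lim_n f_n) = integral(1, 0, 1) = 1.
Step 3: Verify convergence: 225/226 = 0.995575 -> 1


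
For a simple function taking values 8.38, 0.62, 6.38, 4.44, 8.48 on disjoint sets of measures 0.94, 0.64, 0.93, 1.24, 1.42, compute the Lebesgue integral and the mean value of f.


Step 1: Integral = sum(value_i * measure_i)
= 8.38*0.94 + 0.62*0.64 + 6.38*0.93 + 4.44*1.24 + 8.48*1.42
= 7.8772 + 0.3968 + 5.9334 + 5.5056 + 12.0416
= 31.7546
Step 2: Total measure of domain = 0.94 + 0.64 + 0.93 + 1.24 + 1.42 = 5.17
Step 3: Average value = 31.7546 / 5.17 = 6.142089


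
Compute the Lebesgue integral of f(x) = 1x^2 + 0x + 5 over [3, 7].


The Lebesgue integral of a Riemann-integrable function agrees with the Riemann integral.
Antiderivative F(x) = (1/3)x^3 + (0/2)x^2 + 5x
F(7) = (1/3)*7^3 + (0/2)*7^2 + 5*7
     = (1/3)*343 + (0/2)*49 + 5*7
     = 114.333333 + 0.0 + 35
     = 149.333333
F(3) = 24
Integral = F(7) - F(3) = 149.333333 - 24 = 125.333333


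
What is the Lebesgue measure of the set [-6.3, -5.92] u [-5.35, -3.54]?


For pairwise disjoint intervals, m(union) = sum of lengths.
= (-5.92 - -6.3) + (-3.54 - -5.35)
= 0.38 + 1.81
= 2.19


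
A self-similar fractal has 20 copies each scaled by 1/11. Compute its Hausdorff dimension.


For a self-similar set with N copies scaled by 1/r:
dim_H = log(N)/log(r) = log(20)/log(11)
= 2.995732/2.397895
= 1.249317


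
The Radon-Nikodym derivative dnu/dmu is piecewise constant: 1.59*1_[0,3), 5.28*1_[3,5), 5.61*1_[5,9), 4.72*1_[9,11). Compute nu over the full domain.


Integrate each piece of the Radon-Nikodym derivative:
Step 1: integral_0^3 1.59 dx = 1.59*(3-0) = 1.59*3 = 4.77
Step 2: integral_3^5 5.28 dx = 5.28*(5-3) = 5.28*2 = 10.56
Step 3: integral_5^9 5.61 dx = 5.61*(9-5) = 5.61*4 = 22.44
Step 4: integral_9^11 4.72 dx = 4.72*(11-9) = 4.72*2 = 9.44
Total: 4.77 + 10.56 + 22.44 + 9.44 = 47.21


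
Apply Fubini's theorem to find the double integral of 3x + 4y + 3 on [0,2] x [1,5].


By Fubini, integrate in x first, then y.
Step 1: Fix y, integrate over x in [0,2]:
  integral(3x + 4y + 3, x=0..2)
  = 3*(2^2 - 0^2)/2 + (4y + 3)*(2 - 0)
  = 6 + (4y + 3)*2
  = 6 + 8y + 6
  = 12 + 8y
Step 2: Integrate over y in [1,5]:
  integral(12 + 8y, y=1..5)
  = 12*4 + 8*(5^2 - 1^2)/2
  = 48 + 96
  = 144


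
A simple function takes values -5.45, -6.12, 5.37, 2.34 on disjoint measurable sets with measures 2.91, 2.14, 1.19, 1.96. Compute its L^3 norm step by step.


Step 1: Compute |f_i|^3 for each value:
  |-5.45|^3 = 161.878625
  |-6.12|^3 = 229.220928
  |5.37|^3 = 154.854153
  |2.34|^3 = 12.812904
Step 2: Multiply by measures and sum:
  161.878625 * 2.91 = 471.066799
  229.220928 * 2.14 = 490.532786
  154.854153 * 1.19 = 184.276442
  12.812904 * 1.96 = 25.113292
Sum = 471.066799 + 490.532786 + 184.276442 + 25.113292 = 1170.989319
Step 3: Take the p-th root:
||f||_3 = (1170.989319)^(1/3) = 10.540252


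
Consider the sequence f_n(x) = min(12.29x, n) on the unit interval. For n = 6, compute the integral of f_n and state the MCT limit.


f(x) = 12.29x on [0,1]; f_n(x) = min(12.29x, n). At n = 6:
Step 1: f(x) reaches 6 at x = 6/12.29 = 0.488202
Step 2: integral(f_6) = integral(12.29x, 0, 0.488202) + integral(6, 0.488202, 1)
       = 12.29*0.488202^2/2 + 6*(1 - 0.488202)
       = 1.464605 + 3.070789
       = 4.535395
Step 3: As n -> infinity, f_n increases to f, so by MCT integral(f_n) -> integral(f) = 12.29/2 = 6.145.
Convergence: integral(f_6) = 4.535395 -> 6.145 as n -> infinity


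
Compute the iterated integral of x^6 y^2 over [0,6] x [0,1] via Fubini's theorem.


By Fubini's theorem, the double integral factors as a product of single integrals:
Step 1: integral_0^6 x^6 dx = [x^7/7] from 0 to 6
     = 6^7/7 = 39990.857143
Step 2: integral_0^1 y^2 dy = [y^3/3] from 0 to 1
     = 1^3/3 = 0.333333
Step 3: Double integral = 39990.857143 * 0.333333 = 13330.285714


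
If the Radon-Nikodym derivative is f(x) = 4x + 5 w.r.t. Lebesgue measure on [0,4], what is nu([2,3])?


nu(A) = integral_A (dnu/dmu) dmu = integral_2^3 (4x + 5) dx
Step 1: Antiderivative F(x) = (4/2)x^2 + 5x
Step 2: F(3) = (4/2)*3^2 + 5*3 = 18 + 15 = 33
Step 3: F(2) = (4/2)*2^2 + 5*2 = 8 + 10 = 18
Step 4: nu([2,3]) = F(3) - F(2) = 33 - 18 = 15


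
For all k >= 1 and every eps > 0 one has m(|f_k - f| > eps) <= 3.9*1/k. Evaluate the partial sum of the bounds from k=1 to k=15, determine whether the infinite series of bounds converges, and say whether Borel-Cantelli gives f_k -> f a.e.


Step 1: List the terms 3.9*1/k for k = 1 to 15:
  k=1: 3.9
  k=2: 1.95
  k=3: 1.3
  k=4: 0.975
  k=5: 0.78
  k=6: 0.65
  k=7: 0.557143
  k=8: 0.4875
  k=9: 0.433333
  k=10: 0.39
  k=11: 0.354545
  k=12: 0.325
  k=13: 0.3
  k=14: 0.278571
  k=15: 0.26
Step 2: Partial sum = 3.9 + 1.95 + 1.3 + 0.975 + 0.78 + 0.65 + 0.557143 + 0.4875 + 0.433333 + 0.39 + 0.354545 + 0.325 + 0.3 + 0.278571 + 0.26
     = 12.941093
Step 3: The full series sum_(k>=1) 3.9*1/k diverges (harmonic series, p = 1; a nonzero constant multiple of a divergent series diverges).
Step 4: The (first) Borel-Cantelli lemma requires a summable sequence of measures, so it does not apply here;
        from this bound alone no conclusion about a.e. convergence can be drawn (convergence in measure still
        gives an a.e.-convergent subsequence, but not a.e. convergence of the whole sequence).
Conclusion: series diverges; Borel-Cantelli is inconclusive about a.e. convergence of f_k.


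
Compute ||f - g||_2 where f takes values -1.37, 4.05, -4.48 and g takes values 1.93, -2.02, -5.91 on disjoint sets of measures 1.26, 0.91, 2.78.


Step 1: Compute differences f_i - g_i:
  -1.37 - 1.93 = -3.3
  4.05 - -2.02 = 6.07
  -4.48 - -5.91 = 1.43
Step 2: Compute |diff|^2 * measure for each set:
  |-3.3|^2 * 1.26 = 10.89 * 1.26 = 13.7214
  |6.07|^2 * 0.91 = 36.8449 * 0.91 = 33.528859
  |1.43|^2 * 2.78 = 2.0449 * 2.78 = 5.684822
Step 3: Sum = 52.935081
Step 4: ||f-g||_2 = (52.935081)^(1/2) = 7.27565


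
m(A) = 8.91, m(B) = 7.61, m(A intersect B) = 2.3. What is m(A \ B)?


m(A \ B) = m(A) - m(A n B)
= 8.91 - 2.3
= 6.61


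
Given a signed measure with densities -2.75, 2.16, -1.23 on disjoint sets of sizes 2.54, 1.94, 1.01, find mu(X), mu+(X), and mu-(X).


Step 1: Compute signed measure on each set:
  Set 1: -2.75 * 2.54 = -6.985
  Set 2: 2.16 * 1.94 = 4.1904
  Set 3: -1.23 * 1.01 = -1.2423
Step 2: Total signed measure = (-6.985) + (4.1904) + (-1.2423)
     = -4.0369
Step 3: Positive part mu+(X) = sum of positive contributions = 4.1904
Step 4: Negative part mu-(X) = |sum of negative contributions| = 8.2273


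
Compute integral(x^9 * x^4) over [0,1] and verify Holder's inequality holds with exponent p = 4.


Step 1: Exact integral of f*g = integral(x^13, 0, 1) = 1/14
     = 0.071429
Step 2: Holder bound with p=4, q=1.333333:
  ||f||_p = (integral x^36 dx)^(1/4) = (1/37)^(1/4) = 0.405461
  ||g||_q = (integral x^5.333333 dx)^(1/1.333333) = (1/6.333333)^(1/1.333333) = 0.250482
Step 3: Holder bound = ||f||_p * ||g||_q = 0.405461 * 0.250482 = 0.101561
Verification: 0.071429 <= 0.101561 (Holder holds)


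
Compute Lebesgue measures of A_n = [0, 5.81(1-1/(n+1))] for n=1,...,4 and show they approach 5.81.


By continuity of measure from below: if A_n increases to A, then m(A_n) -> m(A).
Here A = [0, 5.81], so m(A) = 5.81
Step 1: a_1 = 5.81*(1 - 1/2) = 2.905, m(A_1) = 2.905
Step 2: a_2 = 5.81*(1 - 1/3) = 3.8733, m(A_2) = 3.8733
Step 3: a_3 = 5.81*(1 - 1/4) = 4.3575, m(A_3) = 4.3575
Step 4: a_4 = 5.81*(1 - 1/5) = 4.648, m(A_4) = 4.648
Limit: m(A_n) -> m([0,5.81]) = 5.81


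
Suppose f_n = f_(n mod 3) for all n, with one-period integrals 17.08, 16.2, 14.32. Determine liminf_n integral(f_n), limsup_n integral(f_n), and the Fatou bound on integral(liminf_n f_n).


The sequence (integral(f_n)) is periodic with period 3, repeating the values 17.08, 16.2, 14.32 indefinitely.
Step 1: For a periodic sequence, every tail (a_m, a_(m+1), ...) contains all 3 period values infinitely often.
Step 2: Hence inf of every tail = min of the period values = min(17.08, 16.2, 14.32) = 14.32.
        liminf_n integral(f_n) = sup over m of (inf of tail from m) = 14.32.
Step 3: Similarly sup of every tail = max of the period values = 17.08.
        limsup_n integral(f_n) = 17.08.
Step 4: Fatou's lemma: integral(liminf_n f_n) <= liminf_n integral(f_n) = 14.32.
        So the integral of the pointwise liminf is at most 14.32.


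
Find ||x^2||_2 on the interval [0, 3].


Step 1: ||f||_2 = (integral_0^3 |x^2|^2 dx)^(1/2)
     = (integral_0^3 x^4 dx)^(1/2)
Step 2: integral_0^3 x^4 dx = [x^5/(5)] from 0 to 3 = 3^5/5
     = 243/5 = 48.6
Step 3: ||f||_2 = (48.6)^(1/2) = 6.97137


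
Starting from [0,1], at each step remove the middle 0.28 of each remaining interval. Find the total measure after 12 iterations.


Step 1: At each step, fraction remaining = 1 - 0.28 = 0.72
Step 2: After 12 steps, measure = (0.72)^12
Result = 0.019408


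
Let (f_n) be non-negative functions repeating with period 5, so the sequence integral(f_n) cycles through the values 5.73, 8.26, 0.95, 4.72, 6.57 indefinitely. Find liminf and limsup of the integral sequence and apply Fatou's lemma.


The sequence (integral(f_n)) is periodic with period 5, repeating the values 5.73, 8.26, 0.95, 4.72, 6.57 indefinitely.
Step 1: For a periodic sequence, every tail (a_m, a_(m+1), ...) contains all 5 period values infinitely often.
Step 2: Hence inf of every tail = min of the period values = min(5.73, 8.26, 0.95, 4.72, 6.57) = 0.95.
        liminf_n integral(f_n) = sup over m of (inf of tail from m) = 0.95.
Step 3: Similarly sup of every tail = max of the period values = 8.26.
        limsup_n integral(f_n) = 8.26.
Step 4: Fatou's lemma: integral(liminf_n f_n) <= liminf_n integral(f_n) = 0.95.
        So the integral of the pointwise liminf is at most 0.95.


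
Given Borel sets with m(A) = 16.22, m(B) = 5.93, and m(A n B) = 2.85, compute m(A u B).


By inclusion-exclusion: m(A u B) = m(A) + m(B) - m(A n B)
= 16.22 + 5.93 - 2.85
= 19.3


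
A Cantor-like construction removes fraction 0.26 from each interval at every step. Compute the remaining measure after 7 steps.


Step 1: At each step, fraction remaining = 1 - 0.26 = 0.74
Step 2: After 7 steps, measure = (0.74)^7
Result = 0.121513


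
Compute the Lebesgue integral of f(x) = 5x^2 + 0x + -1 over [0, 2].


The Lebesgue integral of a Riemann-integrable function agrees with the Riemann integral.
Antiderivative F(x) = (5/3)x^3 + (0/2)x^2 + -1x
F(2) = (5/3)*2^3 + (0/2)*2^2 + -1*2
     = (5/3)*8 + (0/2)*4 + -1*2
     = 13.333333 + 0.0 + -2
     = 11.333333
F(0) = 0.0
Integral = F(2) - F(0) = 11.333333 - 0.0 = 11.333333


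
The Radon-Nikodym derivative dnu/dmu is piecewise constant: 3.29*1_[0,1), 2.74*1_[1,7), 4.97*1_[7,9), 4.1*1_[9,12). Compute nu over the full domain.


Integrate each piece of the Radon-Nikodym derivative:
Step 1: integral_0^1 3.29 dx = 3.29*(1-0) = 3.29*1 = 3.29
Step 2: integral_1^7 2.74 dx = 2.74*(7-1) = 2.74*6 = 16.44
Step 3: integral_7^9 4.97 dx = 4.97*(9-7) = 4.97*2 = 9.94
Step 4: integral_9^12 4.1 dx = 4.1*(12-9) = 4.1*3 = 12.3
Total: 3.29 + 16.44 + 9.94 + 12.3 = 41.97


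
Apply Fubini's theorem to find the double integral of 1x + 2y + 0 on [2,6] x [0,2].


By Fubini, integrate in x first, then y.
Step 1: Fix y, integrate over x in [2,6]:
  integral(1x + 2y + 0, x=2..6)
  = 1*(6^2 - 2^2)/2 + (2y + 0)*(6 - 2)
  = 16 + (2y + 0)*4
  = 16 + 8y + 0
  = 16 + 8y
Step 2: Integrate over y in [0,2]:
  integral(16 + 8y, y=0..2)
  = 16*2 + 8*(2^2 - 0^2)/2
  = 32 + 16
  = 48


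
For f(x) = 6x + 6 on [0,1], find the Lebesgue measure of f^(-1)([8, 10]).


f^(-1)([8, 10]) = {x : 8 <= 6x + 6 <= 10}
Solving: (8 - 6)/6 <= x <= (10 - 6)/6
= [0.333333, 0.666667]
Intersecting with [0,1]: [0.333333, 0.666667]
Measure = 0.666667 - 0.333333 = 0.333333


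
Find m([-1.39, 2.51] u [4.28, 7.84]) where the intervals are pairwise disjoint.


For pairwise disjoint intervals, m(union) = sum of lengths.
= (2.51 - -1.39) + (7.84 - 4.28)
= 3.9 + 3.56
= 7.46


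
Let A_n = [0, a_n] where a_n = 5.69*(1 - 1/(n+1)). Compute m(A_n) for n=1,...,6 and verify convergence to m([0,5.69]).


By continuity of measure from below: if A_n increases to A, then m(A_n) -> m(A).
Here A = [0, 5.69], so m(A) = 5.69
Step 1: a_1 = 5.69*(1 - 1/2) = 2.845, m(A_1) = 2.845
Step 2: a_2 = 5.69*(1 - 1/3) = 3.7933, m(A_2) = 3.7933
Step 3: a_3 = 5.69*(1 - 1/4) = 4.2675, m(A_3) = 4.2675
Step 4: a_4 = 5.69*(1 - 1/5) = 4.552, m(A_4) = 4.552
Step 5: a_5 = 5.69*(1 - 1/6) = 4.7417, m(A_5) = 4.7417
Step 6: a_6 = 5.69*(1 - 1/7) = 4.8771, m(A_6) = 4.8771
Limit: m(A_n) -> m([0,5.69]) = 5.69


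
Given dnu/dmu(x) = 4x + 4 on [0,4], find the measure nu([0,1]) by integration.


nu(A) = integral_A (dnu/dmu) dmu = integral_0^1 (4x + 4) dx
Step 1: Antiderivative F(x) = (4/2)x^2 + 4x
Step 2: F(1) = (4/2)*1^2 + 4*1 = 2 + 4 = 6
Step 3: F(0) = (4/2)*0^2 + 4*0 = 0.0 + 0 = 0.0
Step 4: nu([0,1]) = F(1) - F(0) = 6 - 0.0 = 6


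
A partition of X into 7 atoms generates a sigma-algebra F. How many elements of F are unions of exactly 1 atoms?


Each element of F is a union of some subset of the 7 atoms.
Elements that are unions of exactly 1 atoms correspond to 1-element subsets of the 7 atoms.
Count = C(7, 1) = 7! / (1! * 6!) = 7.


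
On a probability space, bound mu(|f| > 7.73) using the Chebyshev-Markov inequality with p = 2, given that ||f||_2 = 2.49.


Chebyshev/Markov inequality: mu(|f| > eps) <= (||f||_p / eps)^p
Step 1: ||f||_2 / eps = 2.49 / 7.73 = 0.322122
Step 2: Raise to power p = 2:
  (0.322122)^2 = 0.103762
Step 3: Therefore mu(|f| > 7.73) <= 0.103762


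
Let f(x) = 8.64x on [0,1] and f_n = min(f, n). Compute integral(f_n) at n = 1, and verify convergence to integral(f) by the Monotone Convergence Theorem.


f(x) = 8.64x on [0,1]; f_n(x) = min(8.64x, n). At n = 1:
Step 1: f(x) reaches 1 at x = 1/8.64 = 0.115741
Step 2: integral(f_1) = integral(8.64x, 0, 0.115741) + integral(1, 0.115741, 1)
       = 8.64*0.115741^2/2 + 1*(1 - 0.115741)
       = 0.05787 + 0.884259
       = 0.94213
Step 3: As n -> infinity, f_n increases to f, so by MCT integral(f_n) -> integral(f) = 8.64/2 = 4.32.
Convergence: integral(f_1) = 0.94213 -> 4.32 as n -> infinity


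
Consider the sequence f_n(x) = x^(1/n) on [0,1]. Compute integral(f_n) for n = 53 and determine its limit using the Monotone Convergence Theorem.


At n = 53: f_53(x) = x^(1/53).
Step 1: integral(x^(1/53), 0, 1) = [x^(1/53+1) / (1/53+1)] from 0 to 1
     = 1 / (1/53 + 1) = 1 / ((53+1)/53) = 53/(53+1)
     = 53/54 = 0.981481
Step 2: As n -> infinity, f_n(x) = x^(1/n) -> 1 for x in (0,1], and f_n is increasing in n.
By MCT, lim_n integral(f_n) = integral(lim_n f_n) = integral(1, 0, 1) = 1.
Step 3: Verify convergence: 53/54 = 0.981481 -> 1
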